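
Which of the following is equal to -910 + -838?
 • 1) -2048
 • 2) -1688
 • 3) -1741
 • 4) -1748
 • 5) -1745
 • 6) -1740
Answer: 4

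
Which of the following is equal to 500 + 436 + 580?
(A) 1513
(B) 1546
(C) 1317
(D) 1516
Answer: D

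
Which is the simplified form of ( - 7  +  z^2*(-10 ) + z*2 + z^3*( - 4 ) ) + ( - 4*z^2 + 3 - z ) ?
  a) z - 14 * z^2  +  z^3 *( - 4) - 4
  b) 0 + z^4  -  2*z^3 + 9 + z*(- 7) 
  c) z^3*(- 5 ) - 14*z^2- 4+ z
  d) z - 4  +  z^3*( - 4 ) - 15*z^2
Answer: a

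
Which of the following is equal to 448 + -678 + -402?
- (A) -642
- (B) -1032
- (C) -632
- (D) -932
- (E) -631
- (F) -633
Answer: C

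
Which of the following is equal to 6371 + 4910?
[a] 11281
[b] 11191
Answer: a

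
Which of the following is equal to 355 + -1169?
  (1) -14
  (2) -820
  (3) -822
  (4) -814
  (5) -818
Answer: 4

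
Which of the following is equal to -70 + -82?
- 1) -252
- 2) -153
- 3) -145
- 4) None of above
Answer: 4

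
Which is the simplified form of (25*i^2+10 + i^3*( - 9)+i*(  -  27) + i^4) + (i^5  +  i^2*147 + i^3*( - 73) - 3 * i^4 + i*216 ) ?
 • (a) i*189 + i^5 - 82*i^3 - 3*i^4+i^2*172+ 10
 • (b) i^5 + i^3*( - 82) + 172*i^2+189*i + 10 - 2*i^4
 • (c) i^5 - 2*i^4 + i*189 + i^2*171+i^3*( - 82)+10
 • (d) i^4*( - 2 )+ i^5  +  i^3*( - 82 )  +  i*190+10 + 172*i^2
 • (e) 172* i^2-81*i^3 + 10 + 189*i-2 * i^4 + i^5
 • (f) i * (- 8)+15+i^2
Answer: b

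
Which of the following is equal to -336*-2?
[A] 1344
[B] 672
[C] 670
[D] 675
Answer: B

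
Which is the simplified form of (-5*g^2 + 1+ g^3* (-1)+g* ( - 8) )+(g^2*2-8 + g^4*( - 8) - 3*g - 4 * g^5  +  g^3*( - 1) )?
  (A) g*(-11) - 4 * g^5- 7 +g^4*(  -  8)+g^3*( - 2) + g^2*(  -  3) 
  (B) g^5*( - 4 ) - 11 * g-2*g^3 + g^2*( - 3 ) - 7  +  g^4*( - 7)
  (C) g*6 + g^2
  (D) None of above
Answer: A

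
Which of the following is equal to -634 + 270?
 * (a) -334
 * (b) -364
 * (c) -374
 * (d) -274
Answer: b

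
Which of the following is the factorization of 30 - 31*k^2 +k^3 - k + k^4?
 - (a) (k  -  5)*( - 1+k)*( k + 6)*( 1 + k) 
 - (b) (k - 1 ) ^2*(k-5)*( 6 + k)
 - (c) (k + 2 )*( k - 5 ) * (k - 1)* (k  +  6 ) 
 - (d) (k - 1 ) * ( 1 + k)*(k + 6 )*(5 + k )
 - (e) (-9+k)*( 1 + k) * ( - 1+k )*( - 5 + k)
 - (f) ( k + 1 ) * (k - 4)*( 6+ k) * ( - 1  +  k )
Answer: a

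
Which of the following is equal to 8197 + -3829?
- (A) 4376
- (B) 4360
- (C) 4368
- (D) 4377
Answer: C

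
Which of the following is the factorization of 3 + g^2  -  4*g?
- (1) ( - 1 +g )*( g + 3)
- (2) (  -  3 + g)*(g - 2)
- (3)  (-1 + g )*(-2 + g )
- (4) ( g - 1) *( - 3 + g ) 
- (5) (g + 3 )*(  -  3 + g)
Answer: 4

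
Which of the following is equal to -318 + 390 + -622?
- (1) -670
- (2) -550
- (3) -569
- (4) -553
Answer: 2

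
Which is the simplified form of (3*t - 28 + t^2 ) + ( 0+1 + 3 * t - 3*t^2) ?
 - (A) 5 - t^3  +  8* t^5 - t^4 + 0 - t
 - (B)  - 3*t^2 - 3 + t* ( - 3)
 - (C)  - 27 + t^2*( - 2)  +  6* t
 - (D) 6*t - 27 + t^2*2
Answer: C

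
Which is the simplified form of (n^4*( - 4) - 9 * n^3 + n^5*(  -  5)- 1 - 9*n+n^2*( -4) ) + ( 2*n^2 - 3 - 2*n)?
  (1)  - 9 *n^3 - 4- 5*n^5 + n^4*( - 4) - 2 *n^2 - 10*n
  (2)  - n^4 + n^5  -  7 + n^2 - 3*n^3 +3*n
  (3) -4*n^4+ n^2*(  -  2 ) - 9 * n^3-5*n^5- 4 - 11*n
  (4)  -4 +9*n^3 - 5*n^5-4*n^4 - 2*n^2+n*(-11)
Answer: 3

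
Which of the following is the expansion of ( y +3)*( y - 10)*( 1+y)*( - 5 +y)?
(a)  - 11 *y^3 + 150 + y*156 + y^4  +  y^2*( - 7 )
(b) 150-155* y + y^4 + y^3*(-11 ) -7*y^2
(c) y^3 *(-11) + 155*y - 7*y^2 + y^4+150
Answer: c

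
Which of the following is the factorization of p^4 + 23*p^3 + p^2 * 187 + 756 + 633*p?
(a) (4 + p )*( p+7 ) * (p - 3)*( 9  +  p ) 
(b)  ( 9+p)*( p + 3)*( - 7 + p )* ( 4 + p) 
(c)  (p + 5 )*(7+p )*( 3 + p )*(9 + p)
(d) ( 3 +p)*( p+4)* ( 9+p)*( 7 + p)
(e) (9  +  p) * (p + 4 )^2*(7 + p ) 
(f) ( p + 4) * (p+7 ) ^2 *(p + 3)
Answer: d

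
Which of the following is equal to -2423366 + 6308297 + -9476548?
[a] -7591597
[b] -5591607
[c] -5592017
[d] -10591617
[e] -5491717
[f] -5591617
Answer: f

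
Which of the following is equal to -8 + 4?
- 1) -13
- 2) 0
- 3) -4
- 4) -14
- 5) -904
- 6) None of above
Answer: 3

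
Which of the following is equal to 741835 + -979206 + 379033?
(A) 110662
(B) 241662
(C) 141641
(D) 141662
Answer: D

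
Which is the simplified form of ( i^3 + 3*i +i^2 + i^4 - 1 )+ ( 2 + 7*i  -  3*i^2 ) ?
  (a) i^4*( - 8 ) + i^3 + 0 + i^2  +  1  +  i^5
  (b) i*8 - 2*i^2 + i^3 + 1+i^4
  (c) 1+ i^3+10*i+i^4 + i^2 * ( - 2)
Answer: c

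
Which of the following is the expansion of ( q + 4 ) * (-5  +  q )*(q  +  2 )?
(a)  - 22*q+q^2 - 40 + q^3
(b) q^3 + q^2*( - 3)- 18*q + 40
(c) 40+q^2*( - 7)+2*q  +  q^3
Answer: a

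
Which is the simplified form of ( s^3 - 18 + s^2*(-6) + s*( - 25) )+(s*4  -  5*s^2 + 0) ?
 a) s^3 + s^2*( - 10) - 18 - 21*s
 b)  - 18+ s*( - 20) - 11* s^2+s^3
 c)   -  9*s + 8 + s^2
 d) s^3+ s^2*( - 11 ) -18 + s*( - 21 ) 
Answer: d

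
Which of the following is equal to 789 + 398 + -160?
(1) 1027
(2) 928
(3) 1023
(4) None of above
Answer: 1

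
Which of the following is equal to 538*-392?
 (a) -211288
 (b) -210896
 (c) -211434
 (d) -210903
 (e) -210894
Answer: b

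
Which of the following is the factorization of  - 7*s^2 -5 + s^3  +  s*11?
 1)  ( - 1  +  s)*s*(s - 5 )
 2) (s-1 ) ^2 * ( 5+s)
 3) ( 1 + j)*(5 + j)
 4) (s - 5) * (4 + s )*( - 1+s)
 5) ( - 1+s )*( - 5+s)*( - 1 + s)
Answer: 5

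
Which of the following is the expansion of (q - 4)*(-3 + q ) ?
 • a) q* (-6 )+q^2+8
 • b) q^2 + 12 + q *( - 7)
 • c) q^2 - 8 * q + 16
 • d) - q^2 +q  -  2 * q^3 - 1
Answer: b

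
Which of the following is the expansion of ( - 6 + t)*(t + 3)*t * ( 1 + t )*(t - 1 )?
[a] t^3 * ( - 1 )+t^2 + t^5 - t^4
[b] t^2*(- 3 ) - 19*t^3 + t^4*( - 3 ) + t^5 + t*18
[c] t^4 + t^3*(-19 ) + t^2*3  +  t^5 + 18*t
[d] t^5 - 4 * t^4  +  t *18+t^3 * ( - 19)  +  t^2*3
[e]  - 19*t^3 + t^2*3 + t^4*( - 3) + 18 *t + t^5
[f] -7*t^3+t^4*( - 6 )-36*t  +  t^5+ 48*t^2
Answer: e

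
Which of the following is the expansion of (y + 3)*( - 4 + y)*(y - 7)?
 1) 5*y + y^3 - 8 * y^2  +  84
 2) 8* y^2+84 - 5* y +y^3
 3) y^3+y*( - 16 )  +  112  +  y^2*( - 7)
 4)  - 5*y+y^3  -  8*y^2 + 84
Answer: 4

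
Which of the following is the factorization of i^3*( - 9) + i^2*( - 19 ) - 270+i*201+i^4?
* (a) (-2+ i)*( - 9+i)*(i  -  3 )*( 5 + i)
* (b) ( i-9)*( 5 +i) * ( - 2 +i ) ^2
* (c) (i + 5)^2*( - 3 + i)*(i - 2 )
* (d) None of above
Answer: a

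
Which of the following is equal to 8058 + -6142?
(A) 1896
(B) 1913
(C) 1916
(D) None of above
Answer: C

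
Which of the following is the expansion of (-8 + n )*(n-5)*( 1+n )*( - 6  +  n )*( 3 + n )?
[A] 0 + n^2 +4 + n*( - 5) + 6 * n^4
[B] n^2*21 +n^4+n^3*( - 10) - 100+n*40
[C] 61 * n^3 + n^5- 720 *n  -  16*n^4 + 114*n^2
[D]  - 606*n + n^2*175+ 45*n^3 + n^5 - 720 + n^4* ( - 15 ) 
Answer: D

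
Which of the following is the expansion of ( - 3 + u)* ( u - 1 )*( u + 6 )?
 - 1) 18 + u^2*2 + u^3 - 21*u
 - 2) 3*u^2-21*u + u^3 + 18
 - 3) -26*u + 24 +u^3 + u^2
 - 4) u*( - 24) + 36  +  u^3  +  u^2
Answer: 1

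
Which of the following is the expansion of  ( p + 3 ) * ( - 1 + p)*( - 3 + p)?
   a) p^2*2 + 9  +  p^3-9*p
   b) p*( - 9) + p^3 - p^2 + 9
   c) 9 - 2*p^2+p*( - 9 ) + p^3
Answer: b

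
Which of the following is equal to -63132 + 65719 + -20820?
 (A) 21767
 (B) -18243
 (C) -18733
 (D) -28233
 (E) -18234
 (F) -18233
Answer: F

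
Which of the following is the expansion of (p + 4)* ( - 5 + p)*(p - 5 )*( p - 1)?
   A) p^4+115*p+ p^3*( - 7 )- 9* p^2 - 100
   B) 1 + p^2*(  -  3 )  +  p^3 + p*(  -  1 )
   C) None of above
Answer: A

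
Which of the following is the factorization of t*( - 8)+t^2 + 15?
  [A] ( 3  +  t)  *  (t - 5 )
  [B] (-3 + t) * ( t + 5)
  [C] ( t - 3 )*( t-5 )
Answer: C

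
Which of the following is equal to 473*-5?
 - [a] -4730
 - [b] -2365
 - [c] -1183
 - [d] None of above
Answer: b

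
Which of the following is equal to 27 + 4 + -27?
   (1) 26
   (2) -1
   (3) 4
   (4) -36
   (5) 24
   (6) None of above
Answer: 3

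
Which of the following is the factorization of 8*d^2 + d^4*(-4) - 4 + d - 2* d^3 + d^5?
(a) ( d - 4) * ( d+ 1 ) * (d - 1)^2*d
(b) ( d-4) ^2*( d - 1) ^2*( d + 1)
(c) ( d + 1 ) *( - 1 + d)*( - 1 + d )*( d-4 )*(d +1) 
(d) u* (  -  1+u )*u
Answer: c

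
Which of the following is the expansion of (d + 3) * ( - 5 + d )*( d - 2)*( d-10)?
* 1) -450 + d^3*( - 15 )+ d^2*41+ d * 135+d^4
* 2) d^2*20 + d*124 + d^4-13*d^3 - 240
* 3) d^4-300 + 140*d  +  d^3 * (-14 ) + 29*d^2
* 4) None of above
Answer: 3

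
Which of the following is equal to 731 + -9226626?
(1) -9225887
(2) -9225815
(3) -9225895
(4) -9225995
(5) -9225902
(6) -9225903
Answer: 3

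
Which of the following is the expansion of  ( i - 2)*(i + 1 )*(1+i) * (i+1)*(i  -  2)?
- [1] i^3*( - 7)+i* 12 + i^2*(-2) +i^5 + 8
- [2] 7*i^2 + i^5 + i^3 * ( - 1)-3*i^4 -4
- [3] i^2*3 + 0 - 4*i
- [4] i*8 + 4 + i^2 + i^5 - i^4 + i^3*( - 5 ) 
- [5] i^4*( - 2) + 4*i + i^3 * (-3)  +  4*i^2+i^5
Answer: 4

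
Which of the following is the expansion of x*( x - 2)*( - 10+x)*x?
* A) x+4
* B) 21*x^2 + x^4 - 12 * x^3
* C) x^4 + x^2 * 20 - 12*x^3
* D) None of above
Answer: C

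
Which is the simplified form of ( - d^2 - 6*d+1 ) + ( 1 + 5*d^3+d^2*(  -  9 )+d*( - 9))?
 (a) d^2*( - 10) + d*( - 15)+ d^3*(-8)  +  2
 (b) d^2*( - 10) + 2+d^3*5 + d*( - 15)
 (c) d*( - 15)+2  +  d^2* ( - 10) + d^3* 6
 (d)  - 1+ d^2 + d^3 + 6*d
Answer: b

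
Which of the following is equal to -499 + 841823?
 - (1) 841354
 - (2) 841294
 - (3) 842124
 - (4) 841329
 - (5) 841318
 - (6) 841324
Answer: 6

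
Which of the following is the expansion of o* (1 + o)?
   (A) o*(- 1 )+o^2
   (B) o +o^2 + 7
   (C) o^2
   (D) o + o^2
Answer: D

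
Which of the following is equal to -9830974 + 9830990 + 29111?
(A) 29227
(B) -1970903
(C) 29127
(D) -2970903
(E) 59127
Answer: C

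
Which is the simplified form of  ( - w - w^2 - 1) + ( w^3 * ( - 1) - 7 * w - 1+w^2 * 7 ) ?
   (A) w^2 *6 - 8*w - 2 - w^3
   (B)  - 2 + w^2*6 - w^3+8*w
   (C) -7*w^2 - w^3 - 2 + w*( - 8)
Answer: A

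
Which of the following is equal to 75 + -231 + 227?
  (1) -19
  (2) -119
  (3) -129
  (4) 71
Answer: 4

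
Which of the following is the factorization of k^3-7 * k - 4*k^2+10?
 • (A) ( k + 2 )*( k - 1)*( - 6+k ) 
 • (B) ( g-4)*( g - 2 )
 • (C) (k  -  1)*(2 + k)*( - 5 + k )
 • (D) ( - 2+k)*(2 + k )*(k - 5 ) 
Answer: C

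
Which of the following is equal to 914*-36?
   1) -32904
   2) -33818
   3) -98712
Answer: 1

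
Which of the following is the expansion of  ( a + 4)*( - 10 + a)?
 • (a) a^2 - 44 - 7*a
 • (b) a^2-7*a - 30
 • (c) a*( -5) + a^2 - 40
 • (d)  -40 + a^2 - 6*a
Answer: d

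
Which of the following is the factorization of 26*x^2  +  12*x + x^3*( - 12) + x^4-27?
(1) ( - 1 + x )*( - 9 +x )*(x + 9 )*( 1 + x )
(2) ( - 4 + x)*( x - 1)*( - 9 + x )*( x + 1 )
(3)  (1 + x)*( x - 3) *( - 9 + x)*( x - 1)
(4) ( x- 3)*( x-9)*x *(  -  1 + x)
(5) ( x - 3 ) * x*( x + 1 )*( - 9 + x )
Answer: 3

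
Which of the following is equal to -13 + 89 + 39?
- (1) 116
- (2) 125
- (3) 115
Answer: 3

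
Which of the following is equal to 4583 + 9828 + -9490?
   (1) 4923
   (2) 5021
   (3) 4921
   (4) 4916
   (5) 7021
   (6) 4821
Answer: 3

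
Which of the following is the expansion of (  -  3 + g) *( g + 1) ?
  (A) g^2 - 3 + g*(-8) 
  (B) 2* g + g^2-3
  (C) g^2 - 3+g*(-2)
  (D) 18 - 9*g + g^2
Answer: C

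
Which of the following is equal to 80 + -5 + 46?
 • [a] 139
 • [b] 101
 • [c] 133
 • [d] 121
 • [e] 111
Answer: d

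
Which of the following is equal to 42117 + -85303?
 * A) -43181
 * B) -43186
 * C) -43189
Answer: B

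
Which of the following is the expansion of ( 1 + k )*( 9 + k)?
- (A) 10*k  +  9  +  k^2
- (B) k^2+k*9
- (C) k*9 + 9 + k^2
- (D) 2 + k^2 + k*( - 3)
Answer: A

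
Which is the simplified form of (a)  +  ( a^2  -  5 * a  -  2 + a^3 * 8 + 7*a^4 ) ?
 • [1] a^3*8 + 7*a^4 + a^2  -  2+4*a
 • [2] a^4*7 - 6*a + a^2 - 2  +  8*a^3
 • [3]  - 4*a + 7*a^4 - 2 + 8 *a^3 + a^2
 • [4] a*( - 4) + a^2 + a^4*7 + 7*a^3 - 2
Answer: 3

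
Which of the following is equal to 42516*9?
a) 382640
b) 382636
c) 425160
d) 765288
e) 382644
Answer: e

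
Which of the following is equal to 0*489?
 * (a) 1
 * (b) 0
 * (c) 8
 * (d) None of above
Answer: b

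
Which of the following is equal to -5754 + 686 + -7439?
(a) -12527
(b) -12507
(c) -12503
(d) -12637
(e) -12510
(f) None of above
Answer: b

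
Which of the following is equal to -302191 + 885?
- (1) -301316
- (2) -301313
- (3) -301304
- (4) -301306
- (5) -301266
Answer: 4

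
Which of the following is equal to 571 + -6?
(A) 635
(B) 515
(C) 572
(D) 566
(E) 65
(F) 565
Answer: F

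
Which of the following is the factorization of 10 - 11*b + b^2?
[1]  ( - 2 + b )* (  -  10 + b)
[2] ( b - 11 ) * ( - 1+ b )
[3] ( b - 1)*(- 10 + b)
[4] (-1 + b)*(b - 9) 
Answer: 3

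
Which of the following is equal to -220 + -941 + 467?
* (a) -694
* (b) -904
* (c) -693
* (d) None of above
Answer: a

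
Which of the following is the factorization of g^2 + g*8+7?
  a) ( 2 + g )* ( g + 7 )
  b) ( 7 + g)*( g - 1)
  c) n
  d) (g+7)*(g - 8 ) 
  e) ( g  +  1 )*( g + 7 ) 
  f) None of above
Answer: e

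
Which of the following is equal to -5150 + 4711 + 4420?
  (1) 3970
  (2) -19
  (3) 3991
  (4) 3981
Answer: 4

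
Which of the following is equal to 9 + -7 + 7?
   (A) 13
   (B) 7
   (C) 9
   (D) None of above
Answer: C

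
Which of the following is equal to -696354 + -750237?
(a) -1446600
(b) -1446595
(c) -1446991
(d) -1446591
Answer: d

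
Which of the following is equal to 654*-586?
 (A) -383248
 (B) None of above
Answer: B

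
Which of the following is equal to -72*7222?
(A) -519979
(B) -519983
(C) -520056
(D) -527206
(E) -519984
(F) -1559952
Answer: E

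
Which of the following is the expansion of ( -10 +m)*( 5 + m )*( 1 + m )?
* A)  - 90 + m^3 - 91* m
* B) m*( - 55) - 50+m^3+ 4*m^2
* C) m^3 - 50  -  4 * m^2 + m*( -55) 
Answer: C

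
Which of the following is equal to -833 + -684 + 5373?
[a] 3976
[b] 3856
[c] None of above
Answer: b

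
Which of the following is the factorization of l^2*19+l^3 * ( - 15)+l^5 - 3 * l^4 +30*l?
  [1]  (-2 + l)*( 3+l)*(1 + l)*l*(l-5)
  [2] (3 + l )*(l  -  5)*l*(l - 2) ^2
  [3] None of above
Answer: 1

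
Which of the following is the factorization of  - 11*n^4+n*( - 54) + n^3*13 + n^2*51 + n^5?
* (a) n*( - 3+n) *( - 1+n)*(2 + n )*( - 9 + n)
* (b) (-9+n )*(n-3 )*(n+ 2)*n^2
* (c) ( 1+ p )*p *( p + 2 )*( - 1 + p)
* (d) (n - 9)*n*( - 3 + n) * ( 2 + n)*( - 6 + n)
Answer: a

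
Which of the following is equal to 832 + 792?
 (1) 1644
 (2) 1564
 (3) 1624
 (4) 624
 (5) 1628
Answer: 3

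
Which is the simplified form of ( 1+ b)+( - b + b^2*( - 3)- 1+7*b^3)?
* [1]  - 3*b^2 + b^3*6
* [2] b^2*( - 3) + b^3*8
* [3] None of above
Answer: 3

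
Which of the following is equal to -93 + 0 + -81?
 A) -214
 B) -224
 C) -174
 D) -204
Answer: C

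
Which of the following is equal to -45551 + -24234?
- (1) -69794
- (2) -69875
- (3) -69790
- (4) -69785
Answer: 4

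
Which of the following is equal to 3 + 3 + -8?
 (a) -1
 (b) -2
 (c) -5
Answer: b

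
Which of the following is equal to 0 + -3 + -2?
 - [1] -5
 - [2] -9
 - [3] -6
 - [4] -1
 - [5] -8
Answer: 1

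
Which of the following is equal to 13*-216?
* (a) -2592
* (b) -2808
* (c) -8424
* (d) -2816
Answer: b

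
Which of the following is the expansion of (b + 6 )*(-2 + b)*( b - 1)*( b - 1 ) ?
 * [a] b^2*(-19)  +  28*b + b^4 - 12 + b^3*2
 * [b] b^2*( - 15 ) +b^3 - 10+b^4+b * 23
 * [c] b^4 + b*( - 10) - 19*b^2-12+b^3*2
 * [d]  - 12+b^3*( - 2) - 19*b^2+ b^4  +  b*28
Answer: a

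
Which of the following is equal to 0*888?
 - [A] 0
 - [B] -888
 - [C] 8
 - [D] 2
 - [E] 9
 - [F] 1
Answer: A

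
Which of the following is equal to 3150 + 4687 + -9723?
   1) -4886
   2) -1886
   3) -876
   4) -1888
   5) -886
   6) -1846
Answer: 2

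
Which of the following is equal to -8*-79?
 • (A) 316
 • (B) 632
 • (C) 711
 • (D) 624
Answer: B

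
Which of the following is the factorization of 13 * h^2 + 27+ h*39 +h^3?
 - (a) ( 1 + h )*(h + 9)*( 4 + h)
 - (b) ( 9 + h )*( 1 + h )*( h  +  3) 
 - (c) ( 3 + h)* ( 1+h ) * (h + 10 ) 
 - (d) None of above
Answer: b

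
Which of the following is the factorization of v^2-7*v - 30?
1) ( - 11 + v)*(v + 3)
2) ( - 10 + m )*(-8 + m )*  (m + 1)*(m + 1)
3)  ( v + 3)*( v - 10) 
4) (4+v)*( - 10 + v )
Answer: 3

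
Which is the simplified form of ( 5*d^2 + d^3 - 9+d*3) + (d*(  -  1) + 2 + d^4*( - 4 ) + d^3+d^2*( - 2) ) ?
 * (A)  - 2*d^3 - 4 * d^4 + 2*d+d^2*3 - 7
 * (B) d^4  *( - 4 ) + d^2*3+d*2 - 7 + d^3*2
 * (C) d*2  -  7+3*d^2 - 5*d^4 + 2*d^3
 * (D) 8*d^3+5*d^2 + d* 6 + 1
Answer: B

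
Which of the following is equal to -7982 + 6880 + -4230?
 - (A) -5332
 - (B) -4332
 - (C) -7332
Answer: A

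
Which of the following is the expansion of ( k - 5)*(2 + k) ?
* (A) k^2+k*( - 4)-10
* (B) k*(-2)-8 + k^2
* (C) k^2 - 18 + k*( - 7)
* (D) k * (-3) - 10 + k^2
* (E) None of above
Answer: D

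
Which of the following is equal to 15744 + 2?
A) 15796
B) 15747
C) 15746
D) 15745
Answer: C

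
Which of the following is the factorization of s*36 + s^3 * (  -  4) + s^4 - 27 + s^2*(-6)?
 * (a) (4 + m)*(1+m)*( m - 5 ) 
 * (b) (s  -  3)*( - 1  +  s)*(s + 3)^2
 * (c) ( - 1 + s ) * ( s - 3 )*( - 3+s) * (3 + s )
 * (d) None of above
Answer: c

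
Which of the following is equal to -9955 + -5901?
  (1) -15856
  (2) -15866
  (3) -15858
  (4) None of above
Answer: 1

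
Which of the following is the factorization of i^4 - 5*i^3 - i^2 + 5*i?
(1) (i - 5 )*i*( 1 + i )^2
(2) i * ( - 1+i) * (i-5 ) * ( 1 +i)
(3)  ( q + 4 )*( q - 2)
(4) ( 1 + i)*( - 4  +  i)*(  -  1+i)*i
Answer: 2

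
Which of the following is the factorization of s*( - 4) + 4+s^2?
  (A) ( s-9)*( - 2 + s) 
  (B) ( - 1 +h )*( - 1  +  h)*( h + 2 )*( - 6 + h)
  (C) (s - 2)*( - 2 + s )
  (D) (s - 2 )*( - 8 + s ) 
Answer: C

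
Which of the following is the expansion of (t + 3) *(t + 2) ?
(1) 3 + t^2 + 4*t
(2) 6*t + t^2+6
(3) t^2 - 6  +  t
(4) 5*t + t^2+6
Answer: 4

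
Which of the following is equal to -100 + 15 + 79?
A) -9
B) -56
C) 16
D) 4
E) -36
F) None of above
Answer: F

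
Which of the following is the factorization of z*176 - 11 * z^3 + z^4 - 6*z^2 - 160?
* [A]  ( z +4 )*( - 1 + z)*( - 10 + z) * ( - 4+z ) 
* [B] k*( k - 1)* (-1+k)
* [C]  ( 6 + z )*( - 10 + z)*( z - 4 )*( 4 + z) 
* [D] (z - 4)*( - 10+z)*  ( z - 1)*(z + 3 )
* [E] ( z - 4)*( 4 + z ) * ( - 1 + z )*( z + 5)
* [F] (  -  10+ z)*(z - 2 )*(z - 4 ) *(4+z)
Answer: A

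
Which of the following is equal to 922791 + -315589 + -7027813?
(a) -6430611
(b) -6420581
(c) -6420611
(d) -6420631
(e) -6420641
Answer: c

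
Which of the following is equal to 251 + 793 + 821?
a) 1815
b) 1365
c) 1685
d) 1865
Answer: d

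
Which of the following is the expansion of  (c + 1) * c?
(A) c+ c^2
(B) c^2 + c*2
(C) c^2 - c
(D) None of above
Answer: A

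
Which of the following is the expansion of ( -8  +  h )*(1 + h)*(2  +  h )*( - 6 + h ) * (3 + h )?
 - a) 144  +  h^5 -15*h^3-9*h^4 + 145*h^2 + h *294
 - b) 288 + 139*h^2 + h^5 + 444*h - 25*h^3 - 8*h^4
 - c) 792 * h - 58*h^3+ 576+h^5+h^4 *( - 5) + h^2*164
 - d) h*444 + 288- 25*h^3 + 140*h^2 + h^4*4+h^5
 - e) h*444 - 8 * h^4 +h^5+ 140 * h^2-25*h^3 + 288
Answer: e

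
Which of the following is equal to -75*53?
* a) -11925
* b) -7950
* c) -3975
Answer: c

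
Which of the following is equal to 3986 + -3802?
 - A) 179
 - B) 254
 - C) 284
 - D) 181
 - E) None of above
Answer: E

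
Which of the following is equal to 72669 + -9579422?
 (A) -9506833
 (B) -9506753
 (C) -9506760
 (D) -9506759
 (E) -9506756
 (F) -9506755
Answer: B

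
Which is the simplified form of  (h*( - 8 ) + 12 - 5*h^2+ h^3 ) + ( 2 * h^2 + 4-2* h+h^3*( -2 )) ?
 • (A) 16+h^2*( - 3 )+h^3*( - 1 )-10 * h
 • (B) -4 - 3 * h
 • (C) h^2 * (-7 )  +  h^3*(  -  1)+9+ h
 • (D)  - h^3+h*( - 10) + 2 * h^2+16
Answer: A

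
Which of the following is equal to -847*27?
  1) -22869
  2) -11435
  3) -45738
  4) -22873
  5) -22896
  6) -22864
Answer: 1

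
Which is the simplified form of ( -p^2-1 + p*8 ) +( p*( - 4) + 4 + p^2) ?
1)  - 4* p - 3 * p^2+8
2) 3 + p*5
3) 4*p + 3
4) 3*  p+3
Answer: 3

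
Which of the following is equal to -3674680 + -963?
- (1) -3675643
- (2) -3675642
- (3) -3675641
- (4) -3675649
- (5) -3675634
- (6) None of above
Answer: 1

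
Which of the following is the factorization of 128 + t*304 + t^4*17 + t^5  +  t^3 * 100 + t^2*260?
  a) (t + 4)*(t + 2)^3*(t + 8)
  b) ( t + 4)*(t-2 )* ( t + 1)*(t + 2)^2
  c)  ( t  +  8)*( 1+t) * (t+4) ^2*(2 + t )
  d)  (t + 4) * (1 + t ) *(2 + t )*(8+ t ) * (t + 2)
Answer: d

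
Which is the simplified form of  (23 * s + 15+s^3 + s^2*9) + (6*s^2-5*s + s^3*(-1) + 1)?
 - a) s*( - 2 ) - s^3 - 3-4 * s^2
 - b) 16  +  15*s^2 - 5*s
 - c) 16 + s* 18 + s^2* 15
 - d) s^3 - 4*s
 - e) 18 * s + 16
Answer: c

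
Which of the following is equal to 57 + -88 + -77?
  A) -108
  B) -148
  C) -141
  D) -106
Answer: A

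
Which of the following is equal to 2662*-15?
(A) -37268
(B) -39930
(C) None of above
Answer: B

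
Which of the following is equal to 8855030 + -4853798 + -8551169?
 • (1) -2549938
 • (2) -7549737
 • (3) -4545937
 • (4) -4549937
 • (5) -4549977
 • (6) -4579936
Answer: 4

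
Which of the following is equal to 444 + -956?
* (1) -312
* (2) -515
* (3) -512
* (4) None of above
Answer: 3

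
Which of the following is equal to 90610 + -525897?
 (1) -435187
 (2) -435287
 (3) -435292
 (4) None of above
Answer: 2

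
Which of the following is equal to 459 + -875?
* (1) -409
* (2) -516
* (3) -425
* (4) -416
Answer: 4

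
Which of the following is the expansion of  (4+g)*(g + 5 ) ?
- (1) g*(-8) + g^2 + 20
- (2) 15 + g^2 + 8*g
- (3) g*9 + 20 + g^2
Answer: 3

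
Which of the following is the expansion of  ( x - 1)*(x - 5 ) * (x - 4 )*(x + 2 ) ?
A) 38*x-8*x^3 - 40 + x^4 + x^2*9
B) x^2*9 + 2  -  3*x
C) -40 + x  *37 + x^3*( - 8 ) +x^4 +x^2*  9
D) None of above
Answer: A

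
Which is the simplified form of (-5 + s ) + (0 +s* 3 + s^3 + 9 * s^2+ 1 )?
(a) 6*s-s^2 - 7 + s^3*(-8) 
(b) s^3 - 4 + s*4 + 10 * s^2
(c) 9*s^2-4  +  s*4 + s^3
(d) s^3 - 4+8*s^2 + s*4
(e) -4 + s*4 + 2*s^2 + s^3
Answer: c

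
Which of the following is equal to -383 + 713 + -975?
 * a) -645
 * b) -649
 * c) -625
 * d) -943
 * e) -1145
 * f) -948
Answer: a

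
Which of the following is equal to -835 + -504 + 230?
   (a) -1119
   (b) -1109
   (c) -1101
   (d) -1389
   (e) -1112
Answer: b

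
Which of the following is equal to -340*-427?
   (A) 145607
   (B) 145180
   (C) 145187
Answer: B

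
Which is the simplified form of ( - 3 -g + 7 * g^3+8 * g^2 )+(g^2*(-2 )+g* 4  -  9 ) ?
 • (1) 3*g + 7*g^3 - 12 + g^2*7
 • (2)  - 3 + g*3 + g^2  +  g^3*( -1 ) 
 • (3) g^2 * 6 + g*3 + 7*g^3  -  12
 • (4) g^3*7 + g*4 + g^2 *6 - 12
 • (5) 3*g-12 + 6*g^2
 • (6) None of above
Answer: 3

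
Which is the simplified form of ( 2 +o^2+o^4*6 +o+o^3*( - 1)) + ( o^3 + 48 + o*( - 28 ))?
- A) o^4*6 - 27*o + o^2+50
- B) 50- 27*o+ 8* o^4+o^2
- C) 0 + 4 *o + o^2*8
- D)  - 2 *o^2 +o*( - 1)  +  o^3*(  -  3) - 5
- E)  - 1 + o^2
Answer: A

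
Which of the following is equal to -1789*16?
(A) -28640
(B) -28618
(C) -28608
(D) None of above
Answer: D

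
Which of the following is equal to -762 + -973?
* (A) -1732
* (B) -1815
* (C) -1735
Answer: C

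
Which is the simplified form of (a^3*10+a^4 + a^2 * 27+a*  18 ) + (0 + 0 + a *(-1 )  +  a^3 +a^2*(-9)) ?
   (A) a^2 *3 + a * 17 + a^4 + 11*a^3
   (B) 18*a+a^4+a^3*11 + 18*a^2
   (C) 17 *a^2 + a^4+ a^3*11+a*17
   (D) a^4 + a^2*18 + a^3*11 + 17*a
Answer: D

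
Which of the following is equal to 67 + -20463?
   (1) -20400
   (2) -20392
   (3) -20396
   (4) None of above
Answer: 3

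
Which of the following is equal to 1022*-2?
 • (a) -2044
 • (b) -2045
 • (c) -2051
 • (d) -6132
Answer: a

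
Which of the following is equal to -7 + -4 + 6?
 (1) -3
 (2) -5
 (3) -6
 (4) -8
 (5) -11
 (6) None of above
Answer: 2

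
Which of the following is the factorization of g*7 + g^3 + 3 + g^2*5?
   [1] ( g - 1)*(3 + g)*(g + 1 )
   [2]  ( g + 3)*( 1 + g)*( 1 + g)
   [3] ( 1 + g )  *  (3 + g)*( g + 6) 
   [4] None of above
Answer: 2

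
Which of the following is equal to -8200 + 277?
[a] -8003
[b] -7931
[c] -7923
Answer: c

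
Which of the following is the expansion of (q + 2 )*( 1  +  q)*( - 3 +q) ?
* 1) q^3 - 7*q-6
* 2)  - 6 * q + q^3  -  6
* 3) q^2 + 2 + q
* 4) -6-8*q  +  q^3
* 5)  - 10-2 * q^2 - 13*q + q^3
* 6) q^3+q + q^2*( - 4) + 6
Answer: 1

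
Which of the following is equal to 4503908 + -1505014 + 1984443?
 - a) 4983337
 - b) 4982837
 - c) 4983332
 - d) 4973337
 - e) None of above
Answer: a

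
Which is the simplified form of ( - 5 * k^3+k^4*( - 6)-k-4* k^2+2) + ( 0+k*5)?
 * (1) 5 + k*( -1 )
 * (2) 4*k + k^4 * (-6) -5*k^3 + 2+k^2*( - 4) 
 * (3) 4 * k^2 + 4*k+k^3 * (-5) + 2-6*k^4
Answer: 2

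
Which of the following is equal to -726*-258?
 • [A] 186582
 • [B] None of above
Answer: B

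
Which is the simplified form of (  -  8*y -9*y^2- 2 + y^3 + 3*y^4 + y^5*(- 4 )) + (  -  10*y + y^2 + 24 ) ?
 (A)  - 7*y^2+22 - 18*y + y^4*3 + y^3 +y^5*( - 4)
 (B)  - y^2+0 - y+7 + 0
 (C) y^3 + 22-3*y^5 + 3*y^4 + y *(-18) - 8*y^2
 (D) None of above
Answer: D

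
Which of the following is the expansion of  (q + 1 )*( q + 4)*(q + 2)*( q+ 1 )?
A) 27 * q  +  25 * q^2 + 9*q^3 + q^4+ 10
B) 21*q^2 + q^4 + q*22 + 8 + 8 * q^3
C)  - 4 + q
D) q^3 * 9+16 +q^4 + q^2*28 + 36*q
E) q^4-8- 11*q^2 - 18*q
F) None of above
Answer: B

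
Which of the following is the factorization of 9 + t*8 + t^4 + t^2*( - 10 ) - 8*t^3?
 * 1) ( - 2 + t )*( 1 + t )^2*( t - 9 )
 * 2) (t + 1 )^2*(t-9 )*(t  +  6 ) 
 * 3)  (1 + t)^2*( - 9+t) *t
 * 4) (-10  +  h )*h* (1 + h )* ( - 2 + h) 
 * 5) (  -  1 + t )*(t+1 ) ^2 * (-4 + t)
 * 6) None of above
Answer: 6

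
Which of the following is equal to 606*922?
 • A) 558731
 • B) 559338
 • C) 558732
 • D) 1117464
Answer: C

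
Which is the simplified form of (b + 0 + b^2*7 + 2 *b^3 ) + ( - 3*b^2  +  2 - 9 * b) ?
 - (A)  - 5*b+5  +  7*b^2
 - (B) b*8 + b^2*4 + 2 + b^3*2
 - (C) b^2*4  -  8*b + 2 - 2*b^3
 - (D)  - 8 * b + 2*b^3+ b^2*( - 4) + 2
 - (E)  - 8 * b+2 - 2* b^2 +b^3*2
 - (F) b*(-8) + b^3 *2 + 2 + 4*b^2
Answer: F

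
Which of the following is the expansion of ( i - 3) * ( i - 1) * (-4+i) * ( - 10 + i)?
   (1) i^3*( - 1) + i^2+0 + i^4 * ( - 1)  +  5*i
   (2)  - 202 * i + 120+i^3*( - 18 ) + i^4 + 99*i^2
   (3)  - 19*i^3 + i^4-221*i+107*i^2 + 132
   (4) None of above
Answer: 2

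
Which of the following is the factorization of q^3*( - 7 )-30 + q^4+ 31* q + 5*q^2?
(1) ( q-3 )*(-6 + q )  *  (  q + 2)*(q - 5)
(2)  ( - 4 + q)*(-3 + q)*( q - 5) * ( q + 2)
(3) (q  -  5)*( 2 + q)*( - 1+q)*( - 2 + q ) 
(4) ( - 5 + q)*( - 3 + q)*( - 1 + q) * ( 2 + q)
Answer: 4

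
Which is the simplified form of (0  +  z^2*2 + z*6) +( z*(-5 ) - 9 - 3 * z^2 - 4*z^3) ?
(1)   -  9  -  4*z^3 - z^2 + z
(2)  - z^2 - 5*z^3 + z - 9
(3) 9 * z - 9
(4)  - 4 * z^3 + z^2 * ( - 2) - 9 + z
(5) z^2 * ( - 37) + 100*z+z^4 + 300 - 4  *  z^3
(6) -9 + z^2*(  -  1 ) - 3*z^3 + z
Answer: 1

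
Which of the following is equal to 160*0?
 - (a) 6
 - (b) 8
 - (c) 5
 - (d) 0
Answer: d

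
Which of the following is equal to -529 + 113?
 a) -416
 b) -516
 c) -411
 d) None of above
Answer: a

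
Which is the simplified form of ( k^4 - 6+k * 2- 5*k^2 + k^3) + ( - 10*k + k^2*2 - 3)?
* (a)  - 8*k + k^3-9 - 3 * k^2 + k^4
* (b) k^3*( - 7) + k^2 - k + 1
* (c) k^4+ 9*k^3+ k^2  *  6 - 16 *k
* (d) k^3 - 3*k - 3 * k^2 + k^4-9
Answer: a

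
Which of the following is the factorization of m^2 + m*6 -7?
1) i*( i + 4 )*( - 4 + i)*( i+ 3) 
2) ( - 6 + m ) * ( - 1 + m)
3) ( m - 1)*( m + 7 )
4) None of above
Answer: 3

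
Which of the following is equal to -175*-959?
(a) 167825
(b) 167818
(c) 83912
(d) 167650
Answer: a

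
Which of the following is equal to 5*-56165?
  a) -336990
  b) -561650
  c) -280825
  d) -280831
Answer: c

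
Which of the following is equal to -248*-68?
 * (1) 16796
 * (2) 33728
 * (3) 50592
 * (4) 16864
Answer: 4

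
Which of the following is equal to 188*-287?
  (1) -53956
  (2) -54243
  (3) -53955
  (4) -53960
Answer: 1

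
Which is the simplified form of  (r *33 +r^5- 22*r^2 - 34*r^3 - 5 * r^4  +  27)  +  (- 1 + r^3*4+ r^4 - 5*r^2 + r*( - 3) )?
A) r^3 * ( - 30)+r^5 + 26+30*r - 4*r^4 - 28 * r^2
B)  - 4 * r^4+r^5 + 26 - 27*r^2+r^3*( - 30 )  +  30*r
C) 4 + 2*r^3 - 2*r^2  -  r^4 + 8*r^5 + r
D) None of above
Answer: B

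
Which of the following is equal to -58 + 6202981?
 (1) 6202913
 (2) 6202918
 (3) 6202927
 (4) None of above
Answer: 4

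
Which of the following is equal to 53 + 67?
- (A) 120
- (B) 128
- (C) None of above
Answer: A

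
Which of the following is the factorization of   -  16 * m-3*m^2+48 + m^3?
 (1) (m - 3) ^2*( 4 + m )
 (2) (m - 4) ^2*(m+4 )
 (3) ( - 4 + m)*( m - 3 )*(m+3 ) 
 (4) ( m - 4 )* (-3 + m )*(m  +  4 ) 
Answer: 4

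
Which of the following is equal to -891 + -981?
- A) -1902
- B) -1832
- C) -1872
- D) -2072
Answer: C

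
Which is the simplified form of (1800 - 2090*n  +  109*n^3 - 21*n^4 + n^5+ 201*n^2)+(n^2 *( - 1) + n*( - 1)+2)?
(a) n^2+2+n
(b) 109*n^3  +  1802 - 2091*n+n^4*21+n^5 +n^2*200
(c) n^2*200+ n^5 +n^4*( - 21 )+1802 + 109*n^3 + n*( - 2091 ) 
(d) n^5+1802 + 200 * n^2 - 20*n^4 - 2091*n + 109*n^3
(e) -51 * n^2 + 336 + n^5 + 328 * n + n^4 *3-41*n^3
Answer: c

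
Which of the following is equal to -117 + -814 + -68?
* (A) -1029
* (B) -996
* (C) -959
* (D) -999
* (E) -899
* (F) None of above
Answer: D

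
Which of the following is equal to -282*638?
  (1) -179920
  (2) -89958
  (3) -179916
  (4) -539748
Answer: 3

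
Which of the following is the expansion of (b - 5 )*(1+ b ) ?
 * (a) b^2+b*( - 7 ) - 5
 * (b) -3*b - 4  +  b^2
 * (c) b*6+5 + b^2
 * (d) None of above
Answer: d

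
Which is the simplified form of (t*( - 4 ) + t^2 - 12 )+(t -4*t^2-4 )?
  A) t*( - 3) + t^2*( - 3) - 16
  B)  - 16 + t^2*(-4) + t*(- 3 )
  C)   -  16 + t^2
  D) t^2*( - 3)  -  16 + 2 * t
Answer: A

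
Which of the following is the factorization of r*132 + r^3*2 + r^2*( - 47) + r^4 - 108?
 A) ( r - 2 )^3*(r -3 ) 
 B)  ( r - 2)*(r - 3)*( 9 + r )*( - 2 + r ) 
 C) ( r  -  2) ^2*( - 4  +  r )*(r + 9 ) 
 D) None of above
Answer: B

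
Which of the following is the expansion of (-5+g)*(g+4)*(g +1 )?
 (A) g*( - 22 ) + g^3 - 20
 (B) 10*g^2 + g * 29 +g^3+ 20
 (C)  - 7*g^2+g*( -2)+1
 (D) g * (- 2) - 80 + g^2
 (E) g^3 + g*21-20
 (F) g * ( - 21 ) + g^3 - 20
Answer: F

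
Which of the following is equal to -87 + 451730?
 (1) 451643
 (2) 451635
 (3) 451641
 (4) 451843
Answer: 1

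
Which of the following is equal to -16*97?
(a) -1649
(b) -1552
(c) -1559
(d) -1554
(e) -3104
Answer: b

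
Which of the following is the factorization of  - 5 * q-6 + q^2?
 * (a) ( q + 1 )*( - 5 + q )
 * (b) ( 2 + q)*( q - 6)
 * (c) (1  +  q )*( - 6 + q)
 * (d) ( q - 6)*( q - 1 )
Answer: c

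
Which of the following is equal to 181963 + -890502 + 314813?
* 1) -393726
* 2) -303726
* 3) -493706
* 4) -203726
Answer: 1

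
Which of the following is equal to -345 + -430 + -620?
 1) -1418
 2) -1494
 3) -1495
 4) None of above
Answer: 4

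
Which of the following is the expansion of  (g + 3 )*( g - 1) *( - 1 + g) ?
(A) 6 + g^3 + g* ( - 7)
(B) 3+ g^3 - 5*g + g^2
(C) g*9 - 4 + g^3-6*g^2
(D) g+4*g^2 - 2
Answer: B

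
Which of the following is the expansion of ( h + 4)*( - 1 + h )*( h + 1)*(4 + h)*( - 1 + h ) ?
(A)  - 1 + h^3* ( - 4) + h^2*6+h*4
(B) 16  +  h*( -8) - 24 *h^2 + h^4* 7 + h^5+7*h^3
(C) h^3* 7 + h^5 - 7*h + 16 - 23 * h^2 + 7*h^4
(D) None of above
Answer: D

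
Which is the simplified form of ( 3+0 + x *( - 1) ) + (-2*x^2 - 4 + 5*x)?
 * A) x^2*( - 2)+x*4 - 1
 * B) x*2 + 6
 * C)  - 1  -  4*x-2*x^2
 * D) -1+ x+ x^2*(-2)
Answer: A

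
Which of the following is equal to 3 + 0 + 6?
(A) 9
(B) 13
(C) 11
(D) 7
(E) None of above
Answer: A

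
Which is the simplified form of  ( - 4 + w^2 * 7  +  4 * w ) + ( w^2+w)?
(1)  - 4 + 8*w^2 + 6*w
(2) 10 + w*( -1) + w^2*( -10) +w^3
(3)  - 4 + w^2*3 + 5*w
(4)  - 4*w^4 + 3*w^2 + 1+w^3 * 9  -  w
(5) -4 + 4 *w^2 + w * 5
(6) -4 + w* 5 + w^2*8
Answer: 6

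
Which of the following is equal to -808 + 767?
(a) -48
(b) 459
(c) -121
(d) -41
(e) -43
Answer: d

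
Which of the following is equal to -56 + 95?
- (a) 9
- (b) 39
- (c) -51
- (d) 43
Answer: b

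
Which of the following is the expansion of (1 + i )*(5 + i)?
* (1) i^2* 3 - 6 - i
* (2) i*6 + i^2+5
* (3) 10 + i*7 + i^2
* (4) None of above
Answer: 2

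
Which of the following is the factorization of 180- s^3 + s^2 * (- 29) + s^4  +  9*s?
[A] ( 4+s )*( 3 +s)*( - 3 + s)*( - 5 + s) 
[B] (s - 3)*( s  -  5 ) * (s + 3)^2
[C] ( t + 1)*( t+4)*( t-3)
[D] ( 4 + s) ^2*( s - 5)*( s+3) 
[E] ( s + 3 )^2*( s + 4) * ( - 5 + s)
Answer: A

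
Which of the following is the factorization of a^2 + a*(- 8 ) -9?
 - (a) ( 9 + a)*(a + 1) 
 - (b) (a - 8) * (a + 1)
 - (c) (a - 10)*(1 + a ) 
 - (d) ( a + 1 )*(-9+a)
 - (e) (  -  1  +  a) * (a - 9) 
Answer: d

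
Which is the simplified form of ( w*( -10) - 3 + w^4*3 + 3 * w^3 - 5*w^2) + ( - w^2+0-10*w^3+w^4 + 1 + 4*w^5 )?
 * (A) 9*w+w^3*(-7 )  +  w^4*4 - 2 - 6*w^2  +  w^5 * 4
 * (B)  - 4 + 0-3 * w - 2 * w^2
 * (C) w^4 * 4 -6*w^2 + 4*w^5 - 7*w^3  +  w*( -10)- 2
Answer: C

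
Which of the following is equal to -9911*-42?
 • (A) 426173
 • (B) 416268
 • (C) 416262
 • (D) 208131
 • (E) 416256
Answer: C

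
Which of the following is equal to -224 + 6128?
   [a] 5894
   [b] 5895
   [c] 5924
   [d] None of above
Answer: d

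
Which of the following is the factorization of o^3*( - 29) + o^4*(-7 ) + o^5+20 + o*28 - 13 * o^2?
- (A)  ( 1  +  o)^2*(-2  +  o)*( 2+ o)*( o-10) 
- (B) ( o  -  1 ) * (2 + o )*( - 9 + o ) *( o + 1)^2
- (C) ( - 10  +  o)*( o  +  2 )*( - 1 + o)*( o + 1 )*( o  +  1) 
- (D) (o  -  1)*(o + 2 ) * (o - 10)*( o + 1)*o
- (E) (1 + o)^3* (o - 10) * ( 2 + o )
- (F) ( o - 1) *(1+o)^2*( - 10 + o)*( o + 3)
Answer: C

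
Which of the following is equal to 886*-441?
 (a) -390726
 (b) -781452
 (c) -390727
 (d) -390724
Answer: a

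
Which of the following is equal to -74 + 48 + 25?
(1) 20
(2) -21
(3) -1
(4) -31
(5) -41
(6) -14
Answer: 3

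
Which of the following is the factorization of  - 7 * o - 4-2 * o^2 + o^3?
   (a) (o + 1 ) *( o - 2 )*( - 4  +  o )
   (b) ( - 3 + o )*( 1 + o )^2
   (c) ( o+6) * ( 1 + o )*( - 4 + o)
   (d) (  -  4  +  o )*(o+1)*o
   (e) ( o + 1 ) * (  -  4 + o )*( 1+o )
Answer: e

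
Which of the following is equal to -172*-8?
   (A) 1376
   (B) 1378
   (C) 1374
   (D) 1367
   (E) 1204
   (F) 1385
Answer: A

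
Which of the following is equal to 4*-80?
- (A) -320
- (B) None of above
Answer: A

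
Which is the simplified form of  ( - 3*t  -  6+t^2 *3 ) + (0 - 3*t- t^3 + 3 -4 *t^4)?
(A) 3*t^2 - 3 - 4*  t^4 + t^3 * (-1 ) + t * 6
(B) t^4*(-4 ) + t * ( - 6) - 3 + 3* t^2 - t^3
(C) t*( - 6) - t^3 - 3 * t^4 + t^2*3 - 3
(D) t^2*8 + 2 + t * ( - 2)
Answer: B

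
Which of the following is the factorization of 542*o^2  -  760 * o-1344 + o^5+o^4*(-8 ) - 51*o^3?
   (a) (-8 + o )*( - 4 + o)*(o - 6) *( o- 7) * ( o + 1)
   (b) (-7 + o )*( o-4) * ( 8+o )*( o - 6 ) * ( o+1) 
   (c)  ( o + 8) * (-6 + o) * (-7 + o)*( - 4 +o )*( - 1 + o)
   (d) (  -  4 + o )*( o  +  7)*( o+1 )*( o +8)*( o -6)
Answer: b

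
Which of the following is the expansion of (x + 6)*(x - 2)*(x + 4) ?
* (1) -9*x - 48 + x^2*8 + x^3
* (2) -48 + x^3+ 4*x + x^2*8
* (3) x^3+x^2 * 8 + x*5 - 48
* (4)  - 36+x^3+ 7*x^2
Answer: 2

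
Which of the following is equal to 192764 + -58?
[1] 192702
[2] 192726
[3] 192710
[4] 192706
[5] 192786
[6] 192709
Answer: 4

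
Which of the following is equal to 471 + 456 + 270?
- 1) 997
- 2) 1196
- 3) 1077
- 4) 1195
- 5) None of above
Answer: 5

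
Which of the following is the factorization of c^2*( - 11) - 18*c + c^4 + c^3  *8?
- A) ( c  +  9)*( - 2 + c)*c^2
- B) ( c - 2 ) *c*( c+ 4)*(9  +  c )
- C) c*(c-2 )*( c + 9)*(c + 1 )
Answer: C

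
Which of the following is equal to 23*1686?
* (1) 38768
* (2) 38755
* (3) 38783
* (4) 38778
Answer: 4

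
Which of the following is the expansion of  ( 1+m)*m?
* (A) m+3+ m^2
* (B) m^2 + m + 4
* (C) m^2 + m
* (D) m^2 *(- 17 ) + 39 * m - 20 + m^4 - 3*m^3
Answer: C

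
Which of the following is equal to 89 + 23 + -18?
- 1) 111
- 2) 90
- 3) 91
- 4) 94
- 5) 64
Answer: 4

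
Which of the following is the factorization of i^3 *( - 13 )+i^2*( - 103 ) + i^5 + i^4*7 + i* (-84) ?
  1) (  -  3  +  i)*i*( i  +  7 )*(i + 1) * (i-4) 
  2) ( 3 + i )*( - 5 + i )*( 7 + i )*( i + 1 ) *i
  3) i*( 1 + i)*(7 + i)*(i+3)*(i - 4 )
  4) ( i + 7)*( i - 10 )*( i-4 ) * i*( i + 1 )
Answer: 3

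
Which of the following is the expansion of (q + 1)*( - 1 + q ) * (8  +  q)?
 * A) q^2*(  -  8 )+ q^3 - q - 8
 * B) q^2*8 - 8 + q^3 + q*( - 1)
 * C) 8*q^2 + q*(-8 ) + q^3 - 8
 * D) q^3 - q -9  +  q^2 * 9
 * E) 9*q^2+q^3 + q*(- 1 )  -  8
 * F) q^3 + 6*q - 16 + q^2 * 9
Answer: B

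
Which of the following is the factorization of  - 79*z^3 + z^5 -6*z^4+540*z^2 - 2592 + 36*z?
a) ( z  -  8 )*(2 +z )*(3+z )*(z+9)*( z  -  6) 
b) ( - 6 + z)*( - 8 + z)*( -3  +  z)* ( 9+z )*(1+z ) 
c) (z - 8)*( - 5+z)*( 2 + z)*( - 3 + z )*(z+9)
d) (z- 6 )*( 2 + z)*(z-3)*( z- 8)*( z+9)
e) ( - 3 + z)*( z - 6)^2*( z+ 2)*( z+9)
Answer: d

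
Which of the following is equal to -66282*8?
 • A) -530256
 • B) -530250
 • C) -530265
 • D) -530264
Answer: A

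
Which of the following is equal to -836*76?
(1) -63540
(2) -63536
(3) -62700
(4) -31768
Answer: 2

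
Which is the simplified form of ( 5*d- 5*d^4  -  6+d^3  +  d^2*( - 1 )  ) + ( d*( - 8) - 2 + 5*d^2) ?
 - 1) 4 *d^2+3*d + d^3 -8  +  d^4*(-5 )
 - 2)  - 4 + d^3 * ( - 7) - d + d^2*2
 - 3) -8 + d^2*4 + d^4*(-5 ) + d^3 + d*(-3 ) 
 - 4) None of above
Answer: 3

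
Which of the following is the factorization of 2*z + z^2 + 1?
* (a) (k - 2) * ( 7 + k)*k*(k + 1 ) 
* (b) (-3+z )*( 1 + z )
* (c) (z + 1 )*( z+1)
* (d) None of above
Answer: c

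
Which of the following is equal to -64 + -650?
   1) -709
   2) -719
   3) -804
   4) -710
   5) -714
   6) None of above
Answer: 5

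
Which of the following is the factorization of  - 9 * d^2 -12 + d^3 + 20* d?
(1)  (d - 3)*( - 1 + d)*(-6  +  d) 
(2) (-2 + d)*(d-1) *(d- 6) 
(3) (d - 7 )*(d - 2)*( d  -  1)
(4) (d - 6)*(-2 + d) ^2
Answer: 2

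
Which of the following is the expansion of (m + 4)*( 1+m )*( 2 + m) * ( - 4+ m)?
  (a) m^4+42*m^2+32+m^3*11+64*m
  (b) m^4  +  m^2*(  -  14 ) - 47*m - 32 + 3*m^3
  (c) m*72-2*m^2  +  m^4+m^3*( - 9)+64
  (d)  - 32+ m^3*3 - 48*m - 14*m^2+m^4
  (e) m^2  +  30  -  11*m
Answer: d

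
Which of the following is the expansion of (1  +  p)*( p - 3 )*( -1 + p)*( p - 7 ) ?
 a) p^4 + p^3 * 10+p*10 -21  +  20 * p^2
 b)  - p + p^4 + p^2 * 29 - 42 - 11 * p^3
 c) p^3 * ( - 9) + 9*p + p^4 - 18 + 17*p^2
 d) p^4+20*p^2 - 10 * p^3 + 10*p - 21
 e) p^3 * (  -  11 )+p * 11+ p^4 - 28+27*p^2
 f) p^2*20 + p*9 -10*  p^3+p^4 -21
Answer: d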